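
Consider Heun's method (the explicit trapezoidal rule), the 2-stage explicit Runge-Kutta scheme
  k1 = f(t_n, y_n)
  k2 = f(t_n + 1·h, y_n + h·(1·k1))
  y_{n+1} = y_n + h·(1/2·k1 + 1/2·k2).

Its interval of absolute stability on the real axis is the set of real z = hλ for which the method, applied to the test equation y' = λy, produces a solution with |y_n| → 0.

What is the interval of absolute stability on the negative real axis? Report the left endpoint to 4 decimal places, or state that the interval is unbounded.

z∈(-2.0000,0).

Test eqn y'=λy, z=hλ:
  order 2, 2-stage ⇒ R(z)=1+z+z^2/2
  (e.g. R(-0.81)=0.51805, |R|=0.51805)

Find x<0 with |R(x)|<1.
x=-0.81: |R|=0.5181
|R(-2.11)|=1.1160 |R(-1.87)|=0.8785 |R(-1.29)|=0.5421
Bisect:
  x_lo=-2.6106 |R|=1.7970  x_hi=-0.2720 |R|=0.7650
  mid=-1.44131 |R|=0.59738 →hi
  mid=-2.02595 |R|=1.02628 →lo
  mid=-1.73363 |R|=0.76910 →hi
  mid=-1.87979 |R|=0.88701 →hi
  mid=-1.95287 |R|=0.95398 →hi
  mid=-1.98941 |R|=0.98946 →hi
  mid=-2.00768 |R|=1.00771 →lo
  mid=-1.99854 |R|=0.99854 →hi
  mid=-2.00311 |R|=1.00311 →lo
  ...
  [-2.00011,-1.99997] ⇒ x*=-2.0000
So |R|<1 on (-2.0000, 0).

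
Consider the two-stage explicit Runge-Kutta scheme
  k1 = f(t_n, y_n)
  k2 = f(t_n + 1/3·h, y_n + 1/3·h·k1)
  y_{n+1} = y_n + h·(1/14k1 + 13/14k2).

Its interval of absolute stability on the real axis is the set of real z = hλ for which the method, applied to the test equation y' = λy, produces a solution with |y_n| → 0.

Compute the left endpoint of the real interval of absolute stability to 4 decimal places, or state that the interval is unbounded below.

With y'=λy (z=hλ):
  k1=λy_n ⇒ h·k1=z·y_n;  k2=λ(1+1/3z)y_n ⇒ h·k2=z(1+1/3z)y_n
  y_{n+1}/y_n = 1 + 1/14z + 13/14z(1+1/3z) = 1 + z + 13/42z²
  so R(z) = 1 + z + 13/42z².

Find x<0 with |R(x)|<1.
x=-0.74: |R|=0.4295
R=1: x+13/42x²=0 ⇒ x=−42/13=-3.2308; min R=1−1/(4·13/42)=0.1923>−1
Confirm numerically:
  x=-1.659: |R|=0.19290 <1
  x=-1.621: |R|=0.19232 <1
  x=-1.298: |R|=0.22349 <1
  x=-3.709: |R|=1.54902 >1
  x=-3.361: |R|=1.13548 >1
Interval (-3.2308, 0).

left endpoint -3.2308.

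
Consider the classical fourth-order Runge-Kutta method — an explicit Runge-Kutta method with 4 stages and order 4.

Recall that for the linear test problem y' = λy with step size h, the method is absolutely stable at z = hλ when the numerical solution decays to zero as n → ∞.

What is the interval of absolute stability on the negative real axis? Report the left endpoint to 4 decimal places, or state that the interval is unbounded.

Set f=λy, z=hλ:
  order 4, 4-stage ⇒ R(z)=1+z+z^2/2+z^3/6+z^4/24
  (e.g. R(-0.36)=0.69772, |R|=0.69772)

Boundary: |R(x)|=1, x<0.
x=-0.36: |R|=0.6977
|R(-1.93)|=0.3124 |R(-1.59)|=0.2704 |R(-1.44)|=0.2783
Bisect:
  x_lo=-3.4378 |R|=2.5198  x_hi=-0.0785 |R|=0.9245
  mid=-1.75817 |R|=0.27975 →hi
  mid=-2.59801 |R|=0.75245 →hi
  mid=-3.01793 |R|=1.41126 →lo
  mid=-2.80797 |R|=1.03473 →lo
  mid=-2.70299 |R|=0.88284 →hi
  mid=-2.75548 |R|=0.95597 →hi
  mid=-2.78173 |R|=0.99463 →hi
  mid=-2.79485 |R|=1.01450 →lo
  mid=-2.78829 |R|=1.00452 →lo
  ...
  [-2.78542,-2.78521] ⇒ x*=-2.7853
Stable set (-2.7853, 0).

(-2.7853, 0).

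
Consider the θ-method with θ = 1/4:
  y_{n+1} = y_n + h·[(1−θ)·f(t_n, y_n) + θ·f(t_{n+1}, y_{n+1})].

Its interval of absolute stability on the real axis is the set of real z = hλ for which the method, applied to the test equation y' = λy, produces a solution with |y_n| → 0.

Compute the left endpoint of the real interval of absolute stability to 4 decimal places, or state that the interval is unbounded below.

left endpoint -4.0000.

On y'=λy, z=hλ:
  y_{n+1} = y_n + z·[3/4·y_n + 1/4·y_{n+1}] ⇒ (1 − 1/4z)y_{n+1} = (1 + 3/4z)y_n
  Hence R(z) = (1 + 3/4z)/(1 − 1/4z).

Boundary: |R(x)|=1, x<0.
x=-1.13: |R|=0.1189
R=−1: 1+3/4x = −1+1/4x ⇒ -1/2x=2 ⇒ x=2/(-1/2)=-4.0000
Confirm numerically:
  x=-3.398: |R|=0.83725 <1
  x=-2.896: |R|=0.67981 <1
  x=-1.722: |R|=0.20377 <1
  x=-4.420: |R|=1.09976 >1
  x=-4.284: |R|=1.06857 >1
  x=-4.109: |R|=1.02688 >1
Stable set (-4.0000, 0).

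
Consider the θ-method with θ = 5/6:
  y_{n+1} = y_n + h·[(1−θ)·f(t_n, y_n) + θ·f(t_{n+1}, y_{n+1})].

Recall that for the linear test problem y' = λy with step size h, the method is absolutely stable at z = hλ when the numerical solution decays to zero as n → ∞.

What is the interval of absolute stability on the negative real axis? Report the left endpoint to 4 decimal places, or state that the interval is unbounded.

interval (−∞, 0).

Set f=λy, z=hλ:
  y_{n+1} = y_n + z·[1/6·y_n + 5/6·y_{n+1}] ⇒ (1 − 5/6z)y_{n+1} = (1 + 1/6z)y_n
  ⇒ R(z) = (1 + 1/6z)/(1 − 5/6z).

Find x<0 with |R(x)|<1.
x=-1.7: |R|=0.2966
x=-2: |R|=0.2500
x=-10: |R|=0.0714
x=-100: |R|=0.1858
θ=5/6≥1/2 ⇒ |1+1/6x|<|1−5/6x| ∀x<0 ⇒ stable on all of ℝ⁻.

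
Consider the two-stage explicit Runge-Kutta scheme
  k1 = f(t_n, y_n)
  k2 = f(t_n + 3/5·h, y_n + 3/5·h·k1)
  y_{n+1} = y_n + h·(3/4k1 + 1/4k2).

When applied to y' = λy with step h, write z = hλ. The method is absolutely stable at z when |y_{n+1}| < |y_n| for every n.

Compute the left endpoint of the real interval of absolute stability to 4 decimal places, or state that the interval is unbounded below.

left endpoint -6.6667.

Set f=λy, z=hλ:
  k1=λy_n ⇒ h·k1=z·y_n;  k2=λ(1+3/5z)y_n ⇒ h·k2=z(1+3/5z)y_n
  y_{n+1}/y_n = 1 + 3/4z + 1/4z(1+3/5z) = 1 + z + 3/20z²
  Hence R(z) = 1 + z + 3/20z².

Solve |R(x)|<1 on ℝ⁻.
x=-0.64: |R|=0.4214
R=1: x+3/20x²=0 ⇒ x=−20/3=-6.6667; min R=1−1/(4·3/20)=-0.6667>−1
Confirm numerically:
  x=-6.392: |R|=0.73665 <1
  x=-5.925: |R|=0.34084 <1
  x=-5.172: |R|=0.15956 <1
  x=-4.457: |R|=0.47727 <1
  x=-7.025: |R|=1.37759 >1
  x=-6.807: |R|=1.14329 >1
Stable set (-6.6667, 0).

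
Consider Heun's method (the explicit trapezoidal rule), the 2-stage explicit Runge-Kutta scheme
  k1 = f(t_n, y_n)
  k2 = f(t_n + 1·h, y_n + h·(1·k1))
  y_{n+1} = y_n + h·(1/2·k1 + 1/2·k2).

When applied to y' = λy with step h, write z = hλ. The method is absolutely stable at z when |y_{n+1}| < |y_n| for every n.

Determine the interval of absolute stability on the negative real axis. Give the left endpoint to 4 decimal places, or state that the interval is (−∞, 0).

(-2.0000, 0).

Set f=λy, z=hλ:
  order 2, 2-stage ⇒ R(z)=1+z+z^2/2
  (e.g. R(-1.64)=0.70480, |R|=0.70480)

Boundary: |R(x)|=1, x<0.
x=-1.64: |R|=0.7048
|R(-1.95)|=0.9512 |R(-1.19)|=0.5181 |R(-0.82)|=0.5162
Bisect:
  x_lo=-2.5235 |R|=1.6605  x_hi=-0.2057 |R|=0.8154
  mid=-1.36460 |R|=0.56647 →hi
  mid=-1.94404 |R|=0.94560 →hi
  mid=-2.23375 |R|=1.26107 →lo
  mid=-2.08889 |R|=1.09284 →lo
  mid=-2.01646 |R|=1.01660 →lo
  mid=-1.98025 |R|=0.98044 →hi
  mid=-1.99836 |R|=0.99836 →hi
  mid=-2.00741 |R|=1.00744 →lo
  mid=-2.00288 |R|=1.00289 →lo
  mid=-2.00062 |R|=1.00062 →lo
  ...
  [-2.00005,-1.99991] ⇒ x*=-2.0000
Stable set (-2.0000, 0).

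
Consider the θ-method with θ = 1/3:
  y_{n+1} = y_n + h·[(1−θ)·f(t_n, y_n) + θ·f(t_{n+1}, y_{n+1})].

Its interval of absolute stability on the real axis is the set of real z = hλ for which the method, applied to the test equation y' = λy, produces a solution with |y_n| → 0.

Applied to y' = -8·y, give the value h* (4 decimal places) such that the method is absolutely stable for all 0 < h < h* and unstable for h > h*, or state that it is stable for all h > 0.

(-6.0000,0); λ=-8 ⇒ h* = (6)/8 = 0.7500.

Test eqn y'=λy, z=hλ:
  y_{n+1} = y_n + z·[2/3·y_n + 1/3·y_{n+1}] ⇒ (1 − 1/3z)y_{n+1} = (1 + 2/3z)y_n
  so R(z) = (1 + 2/3z)/(1 − 1/3z).

Solve |R(x)|<1 on ℝ⁻.
x=-0.74: |R|=0.4064
R=−1: 1+2/3x = −1+1/3x ⇒ -1/3x=2 ⇒ x=2/(-1/3)=-6.0000
Confirm numerically:
  x=-4.396: |R|=0.78313 <1
  x=-4.297: |R|=0.76662 <1
  x=-3.855: |R|=0.68709 <1
  x=-6.537: |R|=1.05631 >1
  x=-6.488: |R|=1.05143 >1
Interval (-6.0000, 0).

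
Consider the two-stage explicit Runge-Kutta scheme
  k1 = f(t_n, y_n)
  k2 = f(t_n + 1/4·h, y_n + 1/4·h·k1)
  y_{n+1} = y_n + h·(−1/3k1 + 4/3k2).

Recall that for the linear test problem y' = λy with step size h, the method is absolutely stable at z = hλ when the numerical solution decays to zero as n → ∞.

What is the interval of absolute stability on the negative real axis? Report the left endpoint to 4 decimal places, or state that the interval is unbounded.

(-3.0000, 0).

Set f=λy, z=hλ:
  k1=λy_n ⇒ h·k1=z·y_n;  k2=λ(1+1/4z)y_n ⇒ h·k2=z(1+1/4z)y_n
  y_{n+1}/y_n = 1 − 1/3z + 4/3z(1+1/4z) = 1 + z + 1/3z²
  ⇒ R(z) = 1 + z + 1/3z².

Boundary: |R(x)|=1, x<0.
x=-0.8: |R|=0.4133
R=1: x+1/3x²=0 ⇒ x=−3=-3.0000; min R=1−1/(4·1/3)=0.2500>−1
Confirm numerically:
  x=-2.652: |R|=0.69237 <1
  x=-2.480: |R|=0.57013 <1
  x=-2.354: |R|=0.49311 <1
  x=-3.531: |R|=1.62499 >1
  x=-3.427: |R|=1.48778 >1
  x=-3.416: |R|=1.47369 >1
Interval (-3.0000, 0).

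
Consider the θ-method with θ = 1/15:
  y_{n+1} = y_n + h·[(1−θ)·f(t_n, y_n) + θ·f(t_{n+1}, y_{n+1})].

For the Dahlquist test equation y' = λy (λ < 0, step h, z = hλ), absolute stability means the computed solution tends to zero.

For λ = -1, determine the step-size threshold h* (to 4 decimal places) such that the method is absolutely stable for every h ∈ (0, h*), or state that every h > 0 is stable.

(-2.3077,0); λ=-1 ⇒ h* = (30/13)/1 = 2.3077.

Test eqn y'=λy, z=hλ:
  y_{n+1} = y_n + z·[14/15·y_n + 1/15·y_{n+1}] ⇒ (1 − 1/15z)y_{n+1} = (1 + 14/15z)y_n
  so R(z) = (1 + 14/15z)/(1 − 1/15z).

Find x<0 with |R(x)|<1.
x=-0.3: |R|=0.7059
R=−1: 1+14/15x = −1+1/15x ⇒ -13/15x=2 ⇒ x=2/(-13/15)=-2.3077
Confirm numerically:
  x=-1.961: |R|=0.73427 <1
  x=-1.855: |R|=0.65085 <1
  x=-1.793: |R|=0.60156 <1
  x=-1.374: |R|=0.25870 <1
  x=-2.742: |R|=1.31823 >1
  x=-2.489: |R|=1.13477 >1
  x=-2.480: |R|=1.12815 >1
So |R|<1 on (-2.3077, 0).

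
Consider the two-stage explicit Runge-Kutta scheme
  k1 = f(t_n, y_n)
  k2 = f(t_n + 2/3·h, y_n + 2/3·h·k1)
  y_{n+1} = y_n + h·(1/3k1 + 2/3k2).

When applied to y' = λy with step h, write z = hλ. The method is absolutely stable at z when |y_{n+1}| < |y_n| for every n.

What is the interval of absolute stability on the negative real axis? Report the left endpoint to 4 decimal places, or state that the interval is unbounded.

(-2.2500, 0).

On y'=λy, z=hλ:
  k1=λy_n ⇒ h·k1=z·y_n;  k2=λ(1+2/3z)y_n ⇒ h·k2=z(1+2/3z)y_n
  y_{n+1}/y_n = 1 + 1/3z + 2/3z(1+2/3z) = 1 + z + 4/9z²
  R(z) = 1 + z + 4/9z².

Find x<0 with |R(x)|<1.
x=-1.28: |R|=0.4482
R=1: x+4/9x²=0 ⇒ x=−9/4=-2.2500; min R=1−1/(4·4/9)=0.4375>−1
Confirm numerically:
  x=-1.255: |R|=0.44501 <1
  x=-1.131: |R|=0.43752 <1
  x=-0.909: |R|=0.45824 <1
  x=-2.525: |R|=1.30861 >1
  x=-2.278: |R|=1.02835 >1
So |R|<1 on (-2.2500, 0).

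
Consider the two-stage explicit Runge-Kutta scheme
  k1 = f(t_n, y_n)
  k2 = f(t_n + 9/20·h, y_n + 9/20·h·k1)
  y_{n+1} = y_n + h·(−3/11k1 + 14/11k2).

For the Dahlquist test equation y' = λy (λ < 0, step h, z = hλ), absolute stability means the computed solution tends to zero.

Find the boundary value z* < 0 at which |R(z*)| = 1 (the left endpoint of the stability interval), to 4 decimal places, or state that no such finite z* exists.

left endpoint -1.7460.

With y'=λy (z=hλ):
  k1=λy_n ⇒ h·k1=z·y_n;  k2=λ(1+9/20z)y_n ⇒ h·k2=z(1+9/20z)y_n
  y_{n+1}/y_n = 1 − 3/11z + 14/11z(1+9/20z) = 1 + z + 63/110z²
  R(z) = 1 + z + 63/110z².

Boundary: |R(x)|=1, x<0.
x=-0.52: |R|=0.6349
R=1: x+63/110x²=0 ⇒ x=−110/63=-1.7460; min R=1−1/(4·63/110)=0.5635>−1
Confirm numerically:
  x=-1.702: |R|=0.95708 <1
  x=-1.433: |R|=0.74309 <1
  x=-0.805: |R|=0.56614 <1
  x=-1.917: |R|=1.18771 >1
  x=-1.809: |R|=1.06524 >1
Stable set (-1.7460, 0).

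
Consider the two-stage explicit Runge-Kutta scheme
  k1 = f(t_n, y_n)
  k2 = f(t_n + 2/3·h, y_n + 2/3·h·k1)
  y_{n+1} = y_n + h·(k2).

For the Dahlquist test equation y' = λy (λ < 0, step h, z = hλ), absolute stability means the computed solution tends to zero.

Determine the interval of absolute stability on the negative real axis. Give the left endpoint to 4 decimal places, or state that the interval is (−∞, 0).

z∈(-1.5000,0).

Set f=λy, z=hλ:
  k1=λy_n ⇒ h·k1=z·y_n;  k2=λ(1+2/3z)y_n ⇒ h·k2=z(1+2/3z)y_n
  y_{n+1}/y_n = 1 + z(1+2/3z) = 1 + z + 2/3z²
  R(z) = 1 + z + 2/3z².

Find x<0 with |R(x)|<1.
x=-1.05: |R|=0.6850
R=1: x+2/3x²=0 ⇒ x=−3/2=-1.5000; min R=1−1/(4·2/3)=0.6250>−1
Confirm numerically:
  x=-1.332: |R|=0.85082 <1
  x=-1.271: |R|=0.80596 <1
  x=-1.170: |R|=0.74260 <1
  x=-2.009: |R|=1.68172 >1
  x=-2.008: |R|=1.68004 >1
  x=-1.640: |R|=1.15307 >1
So |R|<1 on (-1.5000, 0).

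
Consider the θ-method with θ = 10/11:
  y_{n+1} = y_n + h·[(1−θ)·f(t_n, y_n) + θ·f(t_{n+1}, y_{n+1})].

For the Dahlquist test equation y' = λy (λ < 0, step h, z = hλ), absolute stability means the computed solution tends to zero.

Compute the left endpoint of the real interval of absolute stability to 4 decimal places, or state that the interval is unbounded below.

interval (−∞, 0).

Test eqn y'=λy, z=hλ:
  y_{n+1} = y_n + z·[1/11·y_n + 10/11·y_{n+1}] ⇒ (1 − 10/11z)y_{n+1} = (1 + 1/11z)y_n
  R(z) = (1 + 1/11z)/(1 − 10/11z).

Boundary: |R(x)|=1, x<0.
x=-0.86: |R|=0.5173
x=-2: |R|=0.2903
x=-10: |R|=0.0090
x=-100: |R|=0.0880
θ=10/11≥1/2 ⇒ |1+1/11x|<|1−10/11x| ∀x<0 ⇒ unbounded interval.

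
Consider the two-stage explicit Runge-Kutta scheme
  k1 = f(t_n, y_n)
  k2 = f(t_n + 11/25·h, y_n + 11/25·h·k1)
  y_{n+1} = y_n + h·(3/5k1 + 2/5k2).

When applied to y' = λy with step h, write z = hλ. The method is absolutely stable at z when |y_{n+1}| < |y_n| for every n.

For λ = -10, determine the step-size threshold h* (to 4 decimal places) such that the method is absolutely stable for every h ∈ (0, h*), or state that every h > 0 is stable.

Test eqn y'=λy, z=hλ:
  k1=λy_n ⇒ h·k1=z·y_n;  k2=λ(1+11/25z)y_n ⇒ h·k2=z(1+11/25z)y_n
  y_{n+1}/y_n = 1 + 3/5z + 2/5z(1+11/25z) = 1 + z + 22/125z²
  so R(z) = 1 + z + 22/125z².

Boundary: |R(x)|=1, x<0.
x=-0.63: |R|=0.4399
R=1: x+22/125x²=0 ⇒ x=−125/22=-5.6818; min R=1−1/(4·22/125)=-0.4205>−1
Confirm numerically:
  x=-5.461: |R|=0.78776 <1
  x=-4.506: |R|=0.06751 <1
  x=-3.162: |R|=0.40231 <1
  x=-2.845: |R|=0.42045 <1
  x=-6.038: |R|=1.37851 >1
  x=-5.945: |R|=1.27537 >1
  x=-5.716: |R|=1.03439 >1
So |R|<1 on (-5.6818, 0).

(-5.6818,0); λ=-10 ⇒ h* = (125/22)/10 = 0.5682.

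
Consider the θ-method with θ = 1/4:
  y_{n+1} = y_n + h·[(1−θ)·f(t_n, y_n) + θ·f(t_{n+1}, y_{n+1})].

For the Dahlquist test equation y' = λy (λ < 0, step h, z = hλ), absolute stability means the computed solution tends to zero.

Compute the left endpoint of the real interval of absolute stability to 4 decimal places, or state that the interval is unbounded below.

With y'=λy (z=hλ):
  y_{n+1} = y_n + z·[3/4·y_n + 1/4·y_{n+1}] ⇒ (1 − 1/4z)y_{n+1} = (1 + 3/4z)y_n
  ⇒ R(z) = (1 + 3/4z)/(1 − 1/4z).

Need |R(x)|<1, x<0.
x=-1.17: |R|=0.0948
R=−1: 1+3/4x = −1+1/4x ⇒ -1/2x=2 ⇒ x=2/(-1/2)=-4.0000
Confirm numerically:
  x=-2.940: |R|=0.69452 <1
  x=-2.840: |R|=0.66082 <1
  x=-2.162: |R|=0.40344 <1
  x=-4.330: |R|=1.07923 >1
  x=-4.280: |R|=1.06763 >1
Interval (-4.0000, 0).

z* = -4.0000.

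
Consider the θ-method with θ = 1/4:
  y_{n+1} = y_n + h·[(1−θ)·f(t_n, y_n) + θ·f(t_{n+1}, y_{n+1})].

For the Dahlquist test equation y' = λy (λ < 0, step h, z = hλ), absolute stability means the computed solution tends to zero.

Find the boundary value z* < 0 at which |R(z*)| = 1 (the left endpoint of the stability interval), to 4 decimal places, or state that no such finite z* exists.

Set f=λy, z=hλ:
  y_{n+1} = y_n + z·[3/4·y_n + 1/4·y_{n+1}] ⇒ (1 − 1/4z)y_{n+1} = (1 + 3/4z)y_n
  Hence R(z) = (1 + 3/4z)/(1 − 1/4z).

Boundary: |R(x)|=1, x<0.
x=-0.89: |R|=0.2720
R=−1: 1+3/4x = −1+1/4x ⇒ -1/2x=2 ⇒ x=2/(-1/2)=-4.0000
Confirm numerically:
  x=-3.239: |R|=0.78975 <1
  x=-2.792: |R|=0.64429 <1
  x=-1.891: |R|=0.28399 <1
  x=-1.644: |R|=0.16513 <1
  x=-4.550: |R|=1.12865 >1
  x=-4.191: |R|=1.04664 >1
  x=-4.078: |R|=1.01931 >1
Interval (-4.0000, 0).

z* = -4.0000.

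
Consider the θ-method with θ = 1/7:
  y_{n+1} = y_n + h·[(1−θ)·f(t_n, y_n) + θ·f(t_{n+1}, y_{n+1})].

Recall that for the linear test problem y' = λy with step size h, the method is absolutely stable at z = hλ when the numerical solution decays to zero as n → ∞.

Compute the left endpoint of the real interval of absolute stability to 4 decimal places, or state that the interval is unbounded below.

z* = -2.8000.

Set f=λy, z=hλ:
  y_{n+1} = y_n + z·[6/7·y_n + 1/7·y_{n+1}] ⇒ (1 − 1/7z)y_{n+1} = (1 + 6/7z)y_n
  so R(z) = (1 + 6/7z)/(1 − 1/7z).

Boundary: |R(x)|=1, x<0.
x=-1.21: |R|=0.0317
R=−1: 1+6/7x = −1+1/7x ⇒ -5/7x=2 ⇒ x=2/(-5/7)=-2.8000
Confirm numerically:
  x=-1.850: |R|=0.46328 <1
  x=-1.407: |R|=0.17152 <1
  x=-1.389: |R|=0.15902 <1
  x=-2.916: |R|=1.05849 >1
  x=-2.849: |R|=1.02488 >1
Stable set (-2.8000, 0).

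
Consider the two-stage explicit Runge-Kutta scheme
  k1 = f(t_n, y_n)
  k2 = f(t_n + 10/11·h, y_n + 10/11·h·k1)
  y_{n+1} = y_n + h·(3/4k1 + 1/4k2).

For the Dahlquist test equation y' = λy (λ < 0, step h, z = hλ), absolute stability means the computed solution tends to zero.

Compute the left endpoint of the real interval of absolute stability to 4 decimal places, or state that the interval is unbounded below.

z* = -4.4000.

Set f=λy, z=hλ:
  k1=λy_n ⇒ h·k1=z·y_n;  k2=λ(1+10/11z)y_n ⇒ h·k2=z(1+10/11z)y_n
  y_{n+1}/y_n = 1 + 3/4z + 1/4z(1+10/11z) = 1 + z + 5/22z²
  so R(z) = 1 + z + 5/22z².

Boundary: |R(x)|=1, x<0.
x=-1.78: |R|=0.0599
R=1: x+5/22x²=0 ⇒ x=−22/5=-4.4000; min R=1−1/(4·5/22)=-0.1000>−1
Confirm numerically:
  x=-3.503: |R|=0.28587 <1
  x=-3.250: |R|=0.15057 <1
  x=-2.372: |R|=0.09328 <1
  x=-4.979: |R|=1.65519 >1
  x=-4.808: |R|=1.44583 >1
  x=-4.494: |R|=1.09601 >1
So |R|<1 on (-4.4000, 0).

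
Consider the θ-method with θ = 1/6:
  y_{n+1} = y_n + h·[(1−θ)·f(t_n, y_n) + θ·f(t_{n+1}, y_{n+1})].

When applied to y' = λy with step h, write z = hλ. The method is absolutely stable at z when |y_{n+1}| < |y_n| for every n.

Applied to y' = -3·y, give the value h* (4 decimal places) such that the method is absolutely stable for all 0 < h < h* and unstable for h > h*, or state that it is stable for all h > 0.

(-3.0000,0); λ=-3 ⇒ h* = (3)/3 = 1.0000.

On y'=λy, z=hλ:
  y_{n+1} = y_n + z·[5/6·y_n + 1/6·y_{n+1}] ⇒ (1 − 1/6z)y_{n+1} = (1 + 5/6z)y_n
  Hence R(z) = (1 + 5/6z)/(1 − 1/6z).

Boundary: |R(x)|=1, x<0.
x=-1.35: |R|=0.1020
R=−1: 1+5/6x = −1+1/6x ⇒ -2/3x=2 ⇒ x=2/(-2/3)=-3.0000
Confirm numerically:
  x=-2.911: |R|=0.96005 <1
  x=-2.223: |R|=0.62204 <1
  x=-1.257: |R|=0.03927 <1
  x=-3.593: |R|=1.24726 >1
  x=-3.097: |R|=1.04265 >1
So |R|<1 on (-3.0000, 0).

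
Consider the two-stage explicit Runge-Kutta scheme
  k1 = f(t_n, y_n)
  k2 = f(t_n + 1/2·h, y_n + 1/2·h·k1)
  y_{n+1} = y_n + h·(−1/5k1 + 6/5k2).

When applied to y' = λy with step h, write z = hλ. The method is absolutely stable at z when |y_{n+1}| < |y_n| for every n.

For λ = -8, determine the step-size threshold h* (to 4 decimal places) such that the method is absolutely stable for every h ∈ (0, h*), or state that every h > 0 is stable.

Set f=λy, z=hλ:
  k1=λy_n ⇒ h·k1=z·y_n;  k2=λ(1+1/2z)y_n ⇒ h·k2=z(1+1/2z)y_n
  y_{n+1}/y_n = 1 − 1/5z + 6/5z(1+1/2z) = 1 + z + 3/5z²
  so R(z) = 1 + z + 3/5z².

Need |R(x)|<1, x<0.
x=-0.56: |R|=0.6282
R=1: x+3/5x²=0 ⇒ x=−5/3=-1.6667; min R=1−1/(4·3/5)=0.5833>−1
Confirm numerically:
  x=-1.580: |R|=0.91784 <1
  x=-0.985: |R|=0.59713 <1
  x=-0.934: |R|=0.58941 <1
  x=-2.189: |R|=1.68603 >1
  x=-1.945: |R|=1.32482 >1
  x=-1.904: |R|=1.27113 >1
So |R|<1 on (-1.6667, 0).

(-1.6667,0); λ=-8 ⇒ h* = (5/3)/8 = 0.2083.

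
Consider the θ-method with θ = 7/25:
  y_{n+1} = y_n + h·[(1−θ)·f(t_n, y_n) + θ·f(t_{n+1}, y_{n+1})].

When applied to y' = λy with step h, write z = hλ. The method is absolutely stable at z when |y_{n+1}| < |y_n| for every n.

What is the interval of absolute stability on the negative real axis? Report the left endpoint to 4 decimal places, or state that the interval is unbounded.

z∈(-4.5455,0).

With y'=λy (z=hλ):
  y_{n+1} = y_n + z·[18/25·y_n + 7/25·y_{n+1}] ⇒ (1 − 7/25z)y_{n+1} = (1 + 18/25z)y_n
  R(z) = (1 + 18/25z)/(1 − 7/25z).

Need |R(x)|<1, x<0.
x=-1.23: |R|=0.0851
R=−1: 1+18/25x = −1+7/25x ⇒ -11/25x=2 ⇒ x=2/(-11/25)=-4.5455
Confirm numerically:
  x=-4.497: |R|=0.99056 <1
  x=-3.753: |R|=0.82998 <1
  x=-3.164: |R|=0.67770 <1
  x=-4.781: |R|=1.04432 >1
  x=-4.766: |R|=1.04157 >1
Interval (-4.5455, 0).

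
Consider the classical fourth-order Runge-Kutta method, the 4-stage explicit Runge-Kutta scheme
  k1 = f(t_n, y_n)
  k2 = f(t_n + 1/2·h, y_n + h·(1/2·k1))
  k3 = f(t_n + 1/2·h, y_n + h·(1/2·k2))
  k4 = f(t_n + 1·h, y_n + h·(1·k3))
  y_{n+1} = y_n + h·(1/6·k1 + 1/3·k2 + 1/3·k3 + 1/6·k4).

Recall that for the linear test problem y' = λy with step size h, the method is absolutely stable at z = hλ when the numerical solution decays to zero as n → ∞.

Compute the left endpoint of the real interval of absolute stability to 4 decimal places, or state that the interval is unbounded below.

z* = -2.7853.

Set f=λy, z=hλ:
  order 4, 4-stage ⇒ R(z)=1+z+z^2/2+z^3/6+z^4/24
  (e.g. R(-1.37)=0.28667, |R|=0.28667)

Find x<0 with |R(x)|<1.
x=-1.37: |R|=0.2867
|R(-2.37)|=0.5343 |R(-2.11)|=0.3763 |R(-1.34)|=0.2911
Bisect:
  x_lo=-3.3318 |R|=2.1890  x_hi=-0.0683 |R|=0.9340
  mid=-1.70006 |R|=0.27417 →hi
  mid=-2.51594 |R|=0.66425 →hi
  mid=-2.92388 |R|=1.22986 →lo
  mid=-2.71991 |R|=0.90581 →hi
  mid=-2.82189 |R|=1.05660 →lo
  mid=-2.77090 |R|=0.97852 →hi
  mid=-2.79640 |R|=1.01687 →lo
  mid=-2.78365 |R|=0.99753 →hi
  mid=-2.79002 |R|=1.00716 →lo
  ...
  [-2.78544,-2.78524] ⇒ x*=-2.7853
Stable set (-2.7853, 0).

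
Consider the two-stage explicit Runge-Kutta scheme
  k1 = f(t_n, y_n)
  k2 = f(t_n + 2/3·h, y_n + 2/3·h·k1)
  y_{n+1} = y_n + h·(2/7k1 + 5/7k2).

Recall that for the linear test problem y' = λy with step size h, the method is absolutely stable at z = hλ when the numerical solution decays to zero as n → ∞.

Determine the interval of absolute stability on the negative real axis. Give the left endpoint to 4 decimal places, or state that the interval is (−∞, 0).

z∈(-2.1000,0).

Test eqn y'=λy, z=hλ:
  k1=λy_n ⇒ h·k1=z·y_n;  k2=λ(1+2/3z)y_n ⇒ h·k2=z(1+2/3z)y_n
  y_{n+1}/y_n = 1 + 2/7z + 5/7z(1+2/3z) = 1 + z + 10/21z²
  R(z) = 1 + z + 10/21z².

Need |R(x)|<1, x<0.
x=-0.8: |R|=0.5048
R=1: x+10/21x²=0 ⇒ x=−21/10=-2.1000; min R=1−1/(4·10/21)=0.4750>−1
Confirm numerically:
  x=-1.857: |R|=0.78512 <1
  x=-0.952: |R|=0.47957 <1
  x=-0.882: |R|=0.48844 <1
  x=-2.654: |R|=1.70015 >1
  x=-2.478: |R|=1.44604 >1
  x=-2.360: |R|=1.29219 >1
Stable set (-2.1000, 0).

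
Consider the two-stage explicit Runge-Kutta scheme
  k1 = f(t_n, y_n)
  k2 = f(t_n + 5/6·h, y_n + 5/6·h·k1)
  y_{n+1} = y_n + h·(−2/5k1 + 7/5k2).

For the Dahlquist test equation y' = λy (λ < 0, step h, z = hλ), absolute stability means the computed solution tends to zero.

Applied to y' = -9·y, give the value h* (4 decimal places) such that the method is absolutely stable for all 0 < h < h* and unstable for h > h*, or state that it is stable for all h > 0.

Set f=λy, z=hλ:
  k1=λy_n ⇒ h·k1=z·y_n;  k2=λ(1+5/6z)y_n ⇒ h·k2=z(1+5/6z)y_n
  y_{n+1}/y_n = 1 − 2/5z + 7/5z(1+5/6z) = 1 + z + 7/6z²
  so R(z) = 1 + z + 7/6z².

Need |R(x)|<1, x<0.
x=-1.49: |R|=2.1001
R=1: x+7/6x²=0 ⇒ x=−6/7=-0.8571; min R=1−1/(4·7/6)=0.7857>−1
Confirm numerically:
  x=-0.720: |R|=0.88480 <1
  x=-0.551: |R|=0.80320 <1
  x=-0.443: |R|=0.78596 <1
  x=-1.429: |R|=1.95338 >1
  x=-0.880: |R|=1.02347 >1
So |R|<1 on (-0.8571, 0).

(-0.8571,0); λ=-9 ⇒ h* = (6/7)/9 = 0.0952.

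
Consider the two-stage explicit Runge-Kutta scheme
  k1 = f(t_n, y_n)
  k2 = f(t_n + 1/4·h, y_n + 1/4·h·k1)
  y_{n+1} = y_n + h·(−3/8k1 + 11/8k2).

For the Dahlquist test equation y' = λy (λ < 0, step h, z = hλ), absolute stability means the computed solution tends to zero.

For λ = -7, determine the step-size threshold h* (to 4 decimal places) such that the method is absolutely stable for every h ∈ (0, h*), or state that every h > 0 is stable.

(-2.9091,0); λ=-7 ⇒ h* = (32/11)/7 = 0.4156.

With y'=λy (z=hλ):
  k1=λy_n ⇒ h·k1=z·y_n;  k2=λ(1+1/4z)y_n ⇒ h·k2=z(1+1/4z)y_n
  y_{n+1}/y_n = 1 − 3/8z + 11/8z(1+1/4z) = 1 + z + 11/32z²
  so R(z) = 1 + z + 11/32z².

Need |R(x)|<1, x<0.
x=-0.54: |R|=0.5602
R=1: x+11/32x²=0 ⇒ x=−32/11=-2.9091; min R=1−1/(4·11/32)=0.2727>−1
Confirm numerically:
  x=-1.724: |R|=0.29769 <1
  x=-1.343: |R|=0.27700 <1
  x=-1.326: |R|=0.27841 <1
  x=-1.260: |R|=0.28574 <1
  x=-3.353: |R|=1.51165 >1
  x=-3.338: |R|=1.49215 >1
  x=-3.275: |R|=1.41193 >1
Interval (-2.9091, 0).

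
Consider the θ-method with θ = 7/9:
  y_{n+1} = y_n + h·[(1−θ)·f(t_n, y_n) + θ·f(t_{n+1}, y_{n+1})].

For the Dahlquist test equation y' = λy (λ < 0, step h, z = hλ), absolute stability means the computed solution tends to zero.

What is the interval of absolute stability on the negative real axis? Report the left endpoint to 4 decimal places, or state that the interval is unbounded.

unbounded; (−∞, 0).

On y'=λy, z=hλ:
  y_{n+1} = y_n + z·[2/9·y_n + 7/9·y_{n+1}] ⇒ (1 − 7/9z)y_{n+1} = (1 + 2/9z)y_n
  R(z) = (1 + 2/9z)/(1 − 7/9z).

Find x<0 with |R(x)|<1.
x=-0.49: |R|=0.6452
x=-2: |R|=0.2174
x=-10: |R|=0.1392
x=-100: |R|=0.2694
θ=7/9≥1/2 ⇒ |1+2/9x|<|1−7/9x| ∀x<0 ⇒ interval (−∞,0).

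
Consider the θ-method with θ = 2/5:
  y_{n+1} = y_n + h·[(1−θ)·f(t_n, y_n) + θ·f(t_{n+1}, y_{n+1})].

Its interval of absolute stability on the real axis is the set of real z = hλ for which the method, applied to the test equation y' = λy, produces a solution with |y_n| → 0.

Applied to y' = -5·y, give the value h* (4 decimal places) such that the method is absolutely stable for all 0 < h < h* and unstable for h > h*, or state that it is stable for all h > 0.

(-10.0000,0); λ=-5 ⇒ h* = (10)/5 = 2.0000.

Set f=λy, z=hλ:
  y_{n+1} = y_n + z·[3/5·y_n + 2/5·y_{n+1}] ⇒ (1 − 2/5z)y_{n+1} = (1 + 3/5z)y_n
  ⇒ R(z) = (1 + 3/5z)/(1 − 2/5z).

Need |R(x)|<1, x<0.
x=-1.78: |R|=0.0397
R=−1: 1+3/5x = −1+2/5x ⇒ -1/5x=2 ⇒ x=2/(-1/5)=-10.0000
Confirm numerically:
  x=-9.916: |R|=0.99662 <1
  x=-9.383: |R|=0.97404 <1
  x=-6.657: |R|=0.81746 <1
  x=-10.366: |R|=1.01422 >1
  x=-10.299: |R|=1.01168 >1
Interval (-10.0000, 0).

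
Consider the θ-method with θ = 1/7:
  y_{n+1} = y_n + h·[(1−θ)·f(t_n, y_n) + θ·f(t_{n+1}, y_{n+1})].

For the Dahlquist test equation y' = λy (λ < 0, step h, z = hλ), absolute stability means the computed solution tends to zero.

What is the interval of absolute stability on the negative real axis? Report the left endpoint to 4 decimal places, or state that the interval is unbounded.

With y'=λy (z=hλ):
  y_{n+1} = y_n + z·[6/7·y_n + 1/7·y_{n+1}] ⇒ (1 − 1/7z)y_{n+1} = (1 + 6/7z)y_n
  Hence R(z) = (1 + 6/7z)/(1 − 1/7z).

Boundary: |R(x)|=1, x<0.
x=-1.26: |R|=0.0678
R=−1: 1+6/7x = −1+1/7x ⇒ -5/7x=2 ⇒ x=2/(-5/7)=-2.8000
Confirm numerically:
  x=-2.181: |R|=0.66289 <1
  x=-2.151: |R|=0.64539 <1
  x=-1.590: |R|=0.29569 <1
  x=-3.244: |R|=1.21671 >1
  x=-3.207: |R|=1.19937 >1
  x=-3.013: |R|=1.10636 >1
So |R|<1 on (-2.8000, 0).

(-2.8000, 0).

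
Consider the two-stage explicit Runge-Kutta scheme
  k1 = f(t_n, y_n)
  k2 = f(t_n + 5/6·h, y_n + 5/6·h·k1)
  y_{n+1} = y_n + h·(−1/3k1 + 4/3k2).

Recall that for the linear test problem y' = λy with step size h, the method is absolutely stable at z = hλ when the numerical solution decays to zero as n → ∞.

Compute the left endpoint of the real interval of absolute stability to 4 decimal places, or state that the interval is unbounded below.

z* = -0.9000.

On y'=λy, z=hλ:
  k1=λy_n ⇒ h·k1=z·y_n;  k2=λ(1+5/6z)y_n ⇒ h·k2=z(1+5/6z)y_n
  y_{n+1}/y_n = 1 − 1/3z + 4/3z(1+5/6z) = 1 + z + 10/9z²
  R(z) = 1 + z + 10/9z².

Find x<0 with |R(x)|<1.
x=-1.79: |R|=2.7701
R=1: x+10/9x²=0 ⇒ x=−9/10=-0.9000; min R=1−1/(4·10/9)=0.7750>−1
Confirm numerically:
  x=-0.819: |R|=0.92629 <1
  x=-0.815: |R|=0.92303 <1
  x=-0.784: |R|=0.89895 <1
  x=-1.344: |R|=1.66304 >1
  x=-1.025: |R|=1.14236 >1
Stable set (-0.9000, 0).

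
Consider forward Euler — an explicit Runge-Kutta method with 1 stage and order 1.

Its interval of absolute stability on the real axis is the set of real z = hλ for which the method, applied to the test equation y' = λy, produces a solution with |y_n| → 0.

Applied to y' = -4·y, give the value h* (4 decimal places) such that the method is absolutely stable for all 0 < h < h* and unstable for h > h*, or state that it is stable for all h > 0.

Test eqn y'=λy, z=hλ:
  order 1, 1-stage ⇒ R(z)=1+z
  (e.g. R(-1.63)=-0.63000, |R|=0.63000)

Find x<0 with |R(x)|<1.
x=-1.63: |R|=0.6300
|R(-2.31)|=1.3100 |R(-2.11)|=1.1100 |R(-0.76)|=0.2400
Bisect:
  x_lo=-2.8905 |R|=1.8905  x_hi=-0.0653 |R|=0.9347
  mid=-1.47791 |R|=0.47791 →hi
  mid=-2.18420 |R|=1.18420 →lo
  mid=-1.83106 |R|=0.83106 →hi
  mid=-2.00763 |R|=1.00763 →lo
  mid=-1.91934 |R|=0.91934 →hi
  mid=-1.96349 |R|=0.96349 →hi
  mid=-1.98556 |R|=0.98556 →hi
  mid=-1.99659 |R|=0.99659 →hi
  mid=-2.00211 |R|=1.00211 →lo
  mid=-1.99935 |R|=0.99935 →hi
  ...
  [-2.00004,-1.99987] ⇒ x*=-2.0000
Interval (-2.0000, 0).

(-2.0000,0); λ=-4 ⇒ h* = 0.5000.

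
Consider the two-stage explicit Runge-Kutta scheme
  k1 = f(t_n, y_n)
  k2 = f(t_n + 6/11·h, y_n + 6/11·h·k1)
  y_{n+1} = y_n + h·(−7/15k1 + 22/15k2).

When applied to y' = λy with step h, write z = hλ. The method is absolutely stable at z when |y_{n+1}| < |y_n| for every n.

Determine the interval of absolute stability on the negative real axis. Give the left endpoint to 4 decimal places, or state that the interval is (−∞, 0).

Set f=λy, z=hλ:
  k1=λy_n ⇒ h·k1=z·y_n;  k2=λ(1+6/11z)y_n ⇒ h·k2=z(1+6/11z)y_n
  y_{n+1}/y_n = 1 − 7/15z + 22/15z(1+6/11z) = 1 + z + 4/5z²
  so R(z) = 1 + z + 4/5z².

Boundary: |R(x)|=1, x<0.
x=-0.68: |R|=0.6899
R=1: x+4/5x²=0 ⇒ x=−5/4=-1.2500; min R=1−1/(4·4/5)=0.6875>−1
Confirm numerically:
  x=-1.149: |R|=0.90716 <1
  x=-0.909: |R|=0.75202 <1
  x=-0.756: |R|=0.70123 <1
  x=-0.649: |R|=0.68796 <1
  x=-1.375: |R|=1.13750 >1
  x=-1.291: |R|=1.04234 >1
So |R|<1 on (-1.2500, 0).

z∈(-1.2500,0).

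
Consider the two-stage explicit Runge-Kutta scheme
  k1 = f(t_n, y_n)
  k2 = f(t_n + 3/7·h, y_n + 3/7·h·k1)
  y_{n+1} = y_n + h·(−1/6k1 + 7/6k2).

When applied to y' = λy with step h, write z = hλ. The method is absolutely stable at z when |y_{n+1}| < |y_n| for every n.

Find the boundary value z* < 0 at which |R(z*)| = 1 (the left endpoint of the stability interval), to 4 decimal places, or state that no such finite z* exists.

Set f=λy, z=hλ:
  k1=λy_n ⇒ h·k1=z·y_n;  k2=λ(1+3/7z)y_n ⇒ h·k2=z(1+3/7z)y_n
  y_{n+1}/y_n = 1 − 1/6z + 7/6z(1+3/7z) = 1 + z + 1/2z²
  ⇒ R(z) = 1 + z + 1/2z².

Need |R(x)|<1, x<0.
x=-0.9: |R|=0.5050
R=1: x+1/2x²=0 ⇒ x=−2=-2.0000; min R=1−1/(4·1/2)=0.5000>−1
Confirm numerically:
  x=-1.453: |R|=0.60260 <1
  x=-1.330: |R|=0.55445 <1
  x=-1.307: |R|=0.54712 <1
  x=-0.816: |R|=0.51693 <1
  x=-2.212: |R|=1.23447 >1
  x=-2.161: |R|=1.17396 >1
So |R|<1 on (-2.0000, 0).

left endpoint -2.0000.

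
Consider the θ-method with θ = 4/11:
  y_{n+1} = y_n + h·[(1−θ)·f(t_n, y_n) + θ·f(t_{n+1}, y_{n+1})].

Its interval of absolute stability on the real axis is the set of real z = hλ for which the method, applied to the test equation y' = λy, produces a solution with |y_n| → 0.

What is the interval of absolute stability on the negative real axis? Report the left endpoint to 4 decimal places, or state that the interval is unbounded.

(-7.3333, 0).

On y'=λy, z=hλ:
  y_{n+1} = y_n + z·[7/11·y_n + 4/11·y_{n+1}] ⇒ (1 − 4/11z)y_{n+1} = (1 + 7/11z)y_n
  Hence R(z) = (1 + 7/11z)/(1 − 4/11z).

Find x<0 with |R(x)|<1.
x=-0.45: |R|=0.6133
R=−1: 1+7/11x = −1+4/11x ⇒ -3/11x=2 ⇒ x=2/(-3/11)=-7.3333
Confirm numerically:
  x=-3.957: |R|=0.62245 <1
  x=-3.608: |R|=0.56055 <1
  x=-3.478: |R|=0.53573 <1
  x=-7.718: |R|=1.02756 >1
  x=-7.641: |R|=1.02221 >1
  x=-7.539: |R|=1.01499 >1
Interval (-7.3333, 0).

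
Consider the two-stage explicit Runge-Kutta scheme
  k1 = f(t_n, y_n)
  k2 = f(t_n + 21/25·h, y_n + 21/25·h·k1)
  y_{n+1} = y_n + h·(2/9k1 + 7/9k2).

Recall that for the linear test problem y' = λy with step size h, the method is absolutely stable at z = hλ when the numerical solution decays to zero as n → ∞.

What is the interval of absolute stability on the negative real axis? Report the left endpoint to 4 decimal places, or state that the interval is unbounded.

With y'=λy (z=hλ):
  k1=λy_n ⇒ h·k1=z·y_n;  k2=λ(1+21/25z)y_n ⇒ h·k2=z(1+21/25z)y_n
  y_{n+1}/y_n = 1 + 2/9z + 7/9z(1+21/25z) = 1 + z + 49/75z²
  Hence R(z) = 1 + z + 49/75z².

Find x<0 with |R(x)|<1.
x=-0.38: |R|=0.7143
R=1: x+49/75x²=0 ⇒ x=−75/49=-1.5306; min R=1−1/(4·49/75)=0.6173>−1
Confirm numerically:
  x=-1.226: |R|=0.75601 <1
  x=-1.145: |R|=0.71154 <1
  x=-0.925: |R|=0.63401 <1
  x=-1.931: |R|=1.50512 >1
  x=-1.889: |R|=1.44230 >1
So |R|<1 on (-1.5306, 0).

z∈(-1.5306,0).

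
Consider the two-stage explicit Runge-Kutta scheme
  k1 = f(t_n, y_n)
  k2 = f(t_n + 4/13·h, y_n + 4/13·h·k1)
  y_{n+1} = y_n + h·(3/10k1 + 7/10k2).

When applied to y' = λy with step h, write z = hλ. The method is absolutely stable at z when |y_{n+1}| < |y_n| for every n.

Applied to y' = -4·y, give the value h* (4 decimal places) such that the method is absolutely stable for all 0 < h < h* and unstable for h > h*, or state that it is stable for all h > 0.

Set f=λy, z=hλ:
  k1=λy_n ⇒ h·k1=z·y_n;  k2=λ(1+4/13z)y_n ⇒ h·k2=z(1+4/13z)y_n
  y_{n+1}/y_n = 1 + 3/10z + 7/10z(1+4/13z) = 1 + z + 14/65z²
  Hence R(z) = 1 + z + 14/65z².

Find x<0 with |R(x)|<1.
x=-1.62: |R|=0.0547
R=1: x+14/65x²=0 ⇒ x=−65/14=-4.6429; min R=1−1/(4·14/65)=-0.1607>−1
Confirm numerically:
  x=-3.587: |R|=0.18426 <1
  x=-2.513: |R|=0.15281 <1
  x=-2.366: |R|=0.16029 <1
  x=-4.980: |R|=1.36162 >1
  x=-4.975: |R|=1.35590 >1
So |R|<1 on (-4.6429, 0).

(-4.6429,0); λ=-4 ⇒ h* = (65/14)/4 = 1.1607.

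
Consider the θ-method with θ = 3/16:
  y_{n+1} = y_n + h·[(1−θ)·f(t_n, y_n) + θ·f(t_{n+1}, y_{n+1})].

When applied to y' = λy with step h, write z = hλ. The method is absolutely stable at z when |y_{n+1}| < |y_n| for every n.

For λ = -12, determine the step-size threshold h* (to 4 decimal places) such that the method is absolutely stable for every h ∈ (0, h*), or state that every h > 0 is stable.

With y'=λy (z=hλ):
  y_{n+1} = y_n + z·[13/16·y_n + 3/16·y_{n+1}] ⇒ (1 − 3/16z)y_{n+1} = (1 + 13/16z)y_n
  ⇒ R(z) = (1 + 13/16z)/(1 − 3/16z).

Boundary: |R(x)|=1, x<0.
x=-0.99: |R|=0.1650
R=−1: 1+13/16x = −1+3/16x ⇒ -5/8x=2 ⇒ x=2/(-5/8)=-3.2000
Confirm numerically:
  x=-1.739: |R|=0.31140 <1
  x=-1.514: |R|=0.17924 <1
  x=-1.363: |R|=0.08557 <1
  x=-3.760: |R|=1.20528 >1
  x=-3.524: |R|=1.12193 >1
Stable set (-3.2000, 0).

(-3.2000,0); λ=-12 ⇒ h* = (16/5)/12 = 0.2667.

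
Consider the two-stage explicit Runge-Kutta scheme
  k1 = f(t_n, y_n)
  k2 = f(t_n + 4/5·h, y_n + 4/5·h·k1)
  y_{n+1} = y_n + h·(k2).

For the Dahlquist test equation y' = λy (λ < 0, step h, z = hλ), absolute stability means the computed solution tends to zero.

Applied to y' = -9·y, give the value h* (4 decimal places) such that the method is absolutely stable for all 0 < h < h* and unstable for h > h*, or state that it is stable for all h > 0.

(-1.2500,0); λ=-9 ⇒ h* = (5/4)/9 = 0.1389.

Set f=λy, z=hλ:
  k1=λy_n ⇒ h·k1=z·y_n;  k2=λ(1+4/5z)y_n ⇒ h·k2=z(1+4/5z)y_n
  y_{n+1}/y_n = 1 + z(1+4/5z) = 1 + z + 4/5z²
  ⇒ R(z) = 1 + z + 4/5z².

Find x<0 with |R(x)|<1.
x=-0.73: |R|=0.6963
R=1: x+4/5x²=0 ⇒ x=−5/4=-1.2500; min R=1−1/(4·4/5)=0.6875>−1
Confirm numerically:
  x=-1.172: |R|=0.92687 <1
  x=-0.874: |R|=0.73710 <1
  x=-0.577: |R|=0.68934 <1
  x=-0.552: |R|=0.69176 <1
  x=-1.807: |R|=1.80520 >1
  x=-1.553: |R|=1.37645 >1
So |R|<1 on (-1.2500, 0).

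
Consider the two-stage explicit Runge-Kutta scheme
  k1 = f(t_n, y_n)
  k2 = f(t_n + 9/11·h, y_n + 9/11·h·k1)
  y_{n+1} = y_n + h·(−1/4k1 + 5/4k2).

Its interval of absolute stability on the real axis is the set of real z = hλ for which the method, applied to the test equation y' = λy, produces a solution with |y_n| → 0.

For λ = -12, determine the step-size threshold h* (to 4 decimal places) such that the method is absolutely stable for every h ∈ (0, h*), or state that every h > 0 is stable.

On y'=λy, z=hλ:
  k1=λy_n ⇒ h·k1=z·y_n;  k2=λ(1+9/11z)y_n ⇒ h·k2=z(1+9/11z)y_n
  y_{n+1}/y_n = 1 − 1/4z + 5/4z(1+9/11z) = 1 + z + 45/44z²
  so R(z) = 1 + z + 45/44z².

Need |R(x)|<1, x<0.
x=-1.55: |R|=1.9071
R=1: x+45/44x²=0 ⇒ x=−44/45=-0.9778; min R=1−1/(4·45/44)=0.7556>−1
Confirm numerically:
  x=-0.778: |R|=0.84104 <1
  x=-0.492: |R|=0.75557 <1
  x=-0.474: |R|=0.75578 <1
  x=-1.451: |R|=1.70225 >1
  x=-1.427: |R|=1.65561 >1
  x=-1.352: |R|=1.51745 >1
Interval (-0.9778, 0).

(-0.9778,0); λ=-12 ⇒ h* = (44/45)/12 = 0.0815.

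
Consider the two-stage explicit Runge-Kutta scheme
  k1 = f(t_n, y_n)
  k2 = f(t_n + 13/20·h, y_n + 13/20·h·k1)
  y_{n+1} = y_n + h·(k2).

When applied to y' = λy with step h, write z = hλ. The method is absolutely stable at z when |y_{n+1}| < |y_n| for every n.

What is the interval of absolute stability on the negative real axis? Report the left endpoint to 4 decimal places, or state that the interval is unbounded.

With y'=λy (z=hλ):
  k1=λy_n ⇒ h·k1=z·y_n;  k2=λ(1+13/20z)y_n ⇒ h·k2=z(1+13/20z)y_n
  y_{n+1}/y_n = 1 + z(1+13/20z) = 1 + z + 13/20z²
  R(z) = 1 + z + 13/20z².

Boundary: |R(x)|=1, x<0.
x=-1.69: |R|=1.1665
R=1: x+13/20x²=0 ⇒ x=−20/13=-1.5385; min R=1−1/(4·13/20)=0.6154>−1
Confirm numerically:
  x=-1.285: |R|=0.78830 <1
  x=-1.150: |R|=0.70962 <1
  x=-0.914: |R|=0.62901 <1
  x=-2.074: |R|=1.72196 >1
  x=-1.679: |R|=1.15338 >1
Stable set (-1.5385, 0).

(-1.5385, 0).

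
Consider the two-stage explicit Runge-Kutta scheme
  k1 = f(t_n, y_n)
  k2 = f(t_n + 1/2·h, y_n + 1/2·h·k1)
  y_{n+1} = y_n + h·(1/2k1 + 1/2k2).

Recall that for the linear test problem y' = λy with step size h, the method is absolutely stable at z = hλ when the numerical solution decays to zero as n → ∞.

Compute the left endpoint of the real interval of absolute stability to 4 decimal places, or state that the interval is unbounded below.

left endpoint -4.0000.

On y'=λy, z=hλ:
  k1=λy_n ⇒ h·k1=z·y_n;  k2=λ(1+1/2z)y_n ⇒ h·k2=z(1+1/2z)y_n
  y_{n+1}/y_n = 1 + 1/2z + 1/2z(1+1/2z) = 1 + z + 1/4z²
  R(z) = 1 + z + 1/4z².

Solve |R(x)|<1 on ℝ⁻.
x=-0.49: |R|=0.5700
R=1: x+1/4x²=0 ⇒ x=−4=-4.0000; min R=1−1/(4·1/4)=0.0000>−1
Confirm numerically:
  x=-3.957: |R|=0.95746 <1
  x=-3.932: |R|=0.93316 <1
  x=-3.629: |R|=0.66341 <1
  x=-4.404: |R|=1.44480 >1
  x=-4.052: |R|=1.05268 >1
Interval (-4.0000, 0).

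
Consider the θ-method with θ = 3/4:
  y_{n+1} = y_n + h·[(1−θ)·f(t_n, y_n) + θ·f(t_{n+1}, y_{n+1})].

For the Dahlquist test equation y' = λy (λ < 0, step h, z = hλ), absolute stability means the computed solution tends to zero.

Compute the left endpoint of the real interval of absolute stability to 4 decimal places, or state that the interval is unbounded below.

interval (−∞, 0).

Test eqn y'=λy, z=hλ:
  y_{n+1} = y_n + z·[1/4·y_n + 3/4·y_{n+1}] ⇒ (1 − 3/4z)y_{n+1} = (1 + 1/4z)y_n
  R(z) = (1 + 1/4z)/(1 − 3/4z).

Need |R(x)|<1, x<0.
x=-1.13: |R|=0.3884
x=-2: |R|=0.2000
x=-10: |R|=0.1765
x=-100: |R|=0.3158
θ=3/4≥1/2 ⇒ |1+1/4x|<|1−3/4x| ∀x<0 ⇒ stable on all of ℝ⁻.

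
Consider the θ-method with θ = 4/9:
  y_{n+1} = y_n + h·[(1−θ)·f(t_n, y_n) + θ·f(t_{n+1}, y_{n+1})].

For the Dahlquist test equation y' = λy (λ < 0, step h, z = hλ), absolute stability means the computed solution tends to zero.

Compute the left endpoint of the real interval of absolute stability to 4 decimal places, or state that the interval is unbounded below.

On y'=λy, z=hλ:
  y_{n+1} = y_n + z·[5/9·y_n + 4/9·y_{n+1}] ⇒ (1 − 4/9z)y_{n+1} = (1 + 5/9z)y_n
  ⇒ R(z) = (1 + 5/9z)/(1 − 4/9z).

Solve |R(x)|<1 on ℝ⁻.
x=-1.47: |R|=0.1109
R=−1: 1+5/9x = −1+4/9x ⇒ -1/9x=2 ⇒ x=2/(-1/9)=-18.0000
Confirm numerically:
  x=-12.401: |R|=0.90446 <1
  x=-12.264: |R|=0.90120 <1
  x=-12.209: |R|=0.89987 <1
  x=-7.830: |R|=0.74777 <1
  x=-18.585: |R|=1.00702 >1
  x=-18.489: |R|=1.00589 >1
  x=-18.409: |R|=1.00495 >1
Interval (-18.0000, 0).

z* = -18.0000.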